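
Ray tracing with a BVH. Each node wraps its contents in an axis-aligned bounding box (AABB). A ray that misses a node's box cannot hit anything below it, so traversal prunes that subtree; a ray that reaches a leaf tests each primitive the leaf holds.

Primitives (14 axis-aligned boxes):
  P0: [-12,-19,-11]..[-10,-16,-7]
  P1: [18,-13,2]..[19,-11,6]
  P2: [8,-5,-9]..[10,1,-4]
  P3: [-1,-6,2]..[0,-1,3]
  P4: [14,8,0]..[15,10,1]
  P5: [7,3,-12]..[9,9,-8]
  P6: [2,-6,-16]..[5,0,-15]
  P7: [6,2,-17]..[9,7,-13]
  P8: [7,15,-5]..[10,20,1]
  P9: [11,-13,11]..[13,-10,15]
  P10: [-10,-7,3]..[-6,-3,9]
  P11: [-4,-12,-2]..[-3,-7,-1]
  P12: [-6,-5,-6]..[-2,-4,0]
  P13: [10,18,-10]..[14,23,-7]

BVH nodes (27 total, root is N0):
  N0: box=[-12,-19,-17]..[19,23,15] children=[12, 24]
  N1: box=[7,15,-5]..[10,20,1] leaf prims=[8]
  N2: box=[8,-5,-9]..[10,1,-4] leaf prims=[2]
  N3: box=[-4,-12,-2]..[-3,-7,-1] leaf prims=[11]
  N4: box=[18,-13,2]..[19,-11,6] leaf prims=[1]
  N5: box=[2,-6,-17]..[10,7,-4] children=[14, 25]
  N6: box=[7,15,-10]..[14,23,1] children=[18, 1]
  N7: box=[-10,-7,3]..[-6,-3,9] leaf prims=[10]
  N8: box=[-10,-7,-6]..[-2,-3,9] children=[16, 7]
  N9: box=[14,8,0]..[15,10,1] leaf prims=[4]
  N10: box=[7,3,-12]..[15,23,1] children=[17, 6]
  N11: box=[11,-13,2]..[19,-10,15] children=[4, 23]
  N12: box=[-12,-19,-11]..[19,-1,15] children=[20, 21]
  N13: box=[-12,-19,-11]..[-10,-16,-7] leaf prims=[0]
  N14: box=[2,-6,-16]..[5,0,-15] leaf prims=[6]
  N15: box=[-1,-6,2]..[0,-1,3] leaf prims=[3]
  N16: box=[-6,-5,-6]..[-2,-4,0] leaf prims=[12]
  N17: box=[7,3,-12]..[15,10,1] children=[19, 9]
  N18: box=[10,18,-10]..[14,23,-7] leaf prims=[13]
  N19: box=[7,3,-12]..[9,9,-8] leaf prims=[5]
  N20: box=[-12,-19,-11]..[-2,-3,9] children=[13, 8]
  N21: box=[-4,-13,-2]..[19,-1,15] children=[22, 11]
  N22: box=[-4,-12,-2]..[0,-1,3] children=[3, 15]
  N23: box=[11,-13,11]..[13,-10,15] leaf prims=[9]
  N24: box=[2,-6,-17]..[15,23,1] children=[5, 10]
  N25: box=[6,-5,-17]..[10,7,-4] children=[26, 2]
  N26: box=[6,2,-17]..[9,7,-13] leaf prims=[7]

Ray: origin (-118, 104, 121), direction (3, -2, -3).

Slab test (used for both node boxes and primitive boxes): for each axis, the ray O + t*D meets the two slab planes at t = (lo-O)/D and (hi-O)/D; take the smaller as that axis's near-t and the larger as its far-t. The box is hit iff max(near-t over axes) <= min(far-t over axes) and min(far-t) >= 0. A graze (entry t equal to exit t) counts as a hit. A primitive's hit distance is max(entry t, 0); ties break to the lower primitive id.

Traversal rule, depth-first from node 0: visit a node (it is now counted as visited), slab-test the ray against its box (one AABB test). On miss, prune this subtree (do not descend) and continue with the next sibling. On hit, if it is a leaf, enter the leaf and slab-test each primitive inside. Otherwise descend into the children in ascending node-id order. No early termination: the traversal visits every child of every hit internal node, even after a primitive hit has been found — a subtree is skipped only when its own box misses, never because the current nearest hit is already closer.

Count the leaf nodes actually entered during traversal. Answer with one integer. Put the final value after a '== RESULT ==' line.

Walk:
N0 x:[106/3,137/3] y:[81/2,123/2] z:[106/3,46] -> hit [81/2,137/3], descend [12, 24]
  N12 x:[106/3,137/3] y:[105/2,123/2] z:[106/3,44] -> miss, prune
  N24 x:[40,133/3] y:[81/2,55] z:[40,46] -> hit [81/2,133/3], descend [5, 10]
    N5 x:[40,128/3] y:[97/2,55] z:[125/3,46] -> miss, prune
    N10 x:[125/3,133/3] y:[81/2,101/2] z:[40,133/3] -> hit [125/3,133/3], descend [6, 17]
      N6 x:[125/3,44] y:[81/2,89/2] z:[40,131/3] -> hit [125/3,131/3], descend [1, 18]
        N1 x:[125/3,128/3] y:[42,89/2] z:[40,42] -> hit [42,42] leaf, test {P8@t=42}
        N18 x:[128/3,44] y:[81/2,43] z:[128/3,131/3] -> hit [128/3,43] leaf, test {P13@t=128/3}
      N17 x:[125/3,133/3] y:[47,101/2] z:[40,133/3] -> miss, prune

9 AABB tests over nodes [0, 12, 24, 5, 10, 6, 1, 18, 17]; 2 leaves entered; closest P8.

== RESULT ==
2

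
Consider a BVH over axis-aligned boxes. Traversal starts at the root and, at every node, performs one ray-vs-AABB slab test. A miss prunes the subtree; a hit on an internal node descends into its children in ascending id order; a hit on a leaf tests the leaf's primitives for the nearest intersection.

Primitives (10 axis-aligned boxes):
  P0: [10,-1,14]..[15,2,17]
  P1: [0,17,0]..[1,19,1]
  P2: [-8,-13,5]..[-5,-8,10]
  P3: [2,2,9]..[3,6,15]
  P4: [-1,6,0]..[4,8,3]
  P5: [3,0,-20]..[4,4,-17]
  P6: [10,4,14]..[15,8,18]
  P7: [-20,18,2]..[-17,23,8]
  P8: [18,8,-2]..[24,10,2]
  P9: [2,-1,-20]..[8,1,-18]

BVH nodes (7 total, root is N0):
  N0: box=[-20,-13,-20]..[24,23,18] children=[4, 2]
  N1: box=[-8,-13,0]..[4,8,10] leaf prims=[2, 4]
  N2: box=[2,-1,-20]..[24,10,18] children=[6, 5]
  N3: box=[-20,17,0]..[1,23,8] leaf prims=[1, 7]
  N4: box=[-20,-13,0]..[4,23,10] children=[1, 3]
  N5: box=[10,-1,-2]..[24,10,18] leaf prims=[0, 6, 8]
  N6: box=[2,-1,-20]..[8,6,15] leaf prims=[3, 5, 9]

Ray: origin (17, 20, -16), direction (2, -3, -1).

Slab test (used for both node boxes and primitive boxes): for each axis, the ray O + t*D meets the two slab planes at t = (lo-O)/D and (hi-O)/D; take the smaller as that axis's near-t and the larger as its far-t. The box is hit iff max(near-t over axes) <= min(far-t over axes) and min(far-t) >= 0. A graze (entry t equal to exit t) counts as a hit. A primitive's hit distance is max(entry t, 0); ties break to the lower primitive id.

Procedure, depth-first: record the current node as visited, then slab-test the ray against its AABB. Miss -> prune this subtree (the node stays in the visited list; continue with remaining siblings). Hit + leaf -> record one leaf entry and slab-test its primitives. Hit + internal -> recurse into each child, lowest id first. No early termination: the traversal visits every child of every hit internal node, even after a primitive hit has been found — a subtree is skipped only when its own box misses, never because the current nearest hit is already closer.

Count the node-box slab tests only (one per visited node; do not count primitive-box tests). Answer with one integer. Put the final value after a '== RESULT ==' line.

Traverse from the root:
N0 x:[-37/2,7/2] y:[-1,11] z:[-34,4] -> hit [-1,7/2], descend [2, 4]
  N2 x:[-15/2,7/2] y:[10/3,7] z:[-34,4] -> hit [10/3,7/2], descend [5, 6]
    N5 x:[-7/2,7/2] y:[10/3,7] z:[-34,-14] -> miss, prune
    N6 x:[-15/2,-9/2] y:[14/3,7] z:[-31,4] -> miss, prune
  N4 x:[-37/2,-13/2] y:[-1,11] z:[-26,-16] -> miss, prune

5 AABB tests over nodes [0, 2, 5, 6, 4]; 0 leaves entered; closest miss.

== RESULT ==
5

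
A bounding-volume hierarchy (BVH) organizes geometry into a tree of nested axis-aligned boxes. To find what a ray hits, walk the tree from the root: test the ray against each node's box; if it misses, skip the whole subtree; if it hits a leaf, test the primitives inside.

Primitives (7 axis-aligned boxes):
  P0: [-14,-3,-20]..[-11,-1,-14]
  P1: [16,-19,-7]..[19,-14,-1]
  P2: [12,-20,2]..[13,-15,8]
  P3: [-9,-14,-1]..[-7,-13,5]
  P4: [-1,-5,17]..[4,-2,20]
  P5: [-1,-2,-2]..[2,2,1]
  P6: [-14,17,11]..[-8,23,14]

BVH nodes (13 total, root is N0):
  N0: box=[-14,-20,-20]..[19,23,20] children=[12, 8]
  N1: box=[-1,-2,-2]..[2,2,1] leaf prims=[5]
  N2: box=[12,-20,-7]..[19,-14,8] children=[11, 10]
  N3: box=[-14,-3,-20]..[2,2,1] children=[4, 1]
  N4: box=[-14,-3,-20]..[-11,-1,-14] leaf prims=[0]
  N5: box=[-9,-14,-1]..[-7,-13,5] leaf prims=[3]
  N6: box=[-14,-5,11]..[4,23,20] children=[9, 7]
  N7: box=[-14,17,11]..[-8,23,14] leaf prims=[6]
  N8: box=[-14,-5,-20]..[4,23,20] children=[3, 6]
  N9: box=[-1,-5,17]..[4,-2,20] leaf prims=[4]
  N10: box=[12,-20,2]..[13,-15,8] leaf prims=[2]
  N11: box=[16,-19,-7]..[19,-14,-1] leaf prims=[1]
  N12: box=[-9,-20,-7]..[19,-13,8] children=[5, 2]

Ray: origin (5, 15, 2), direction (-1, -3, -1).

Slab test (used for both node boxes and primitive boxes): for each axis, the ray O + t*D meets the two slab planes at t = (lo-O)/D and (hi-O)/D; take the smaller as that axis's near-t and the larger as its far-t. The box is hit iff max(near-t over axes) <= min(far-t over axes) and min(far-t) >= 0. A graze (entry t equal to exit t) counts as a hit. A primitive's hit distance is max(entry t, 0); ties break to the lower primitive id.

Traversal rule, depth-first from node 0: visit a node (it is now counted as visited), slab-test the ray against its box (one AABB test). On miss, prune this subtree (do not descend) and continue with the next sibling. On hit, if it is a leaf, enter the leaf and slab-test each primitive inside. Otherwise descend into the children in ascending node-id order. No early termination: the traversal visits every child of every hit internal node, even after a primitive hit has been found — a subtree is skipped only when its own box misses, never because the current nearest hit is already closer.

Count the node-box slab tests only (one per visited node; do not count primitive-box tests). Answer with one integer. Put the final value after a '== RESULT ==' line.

Walk:
N0 x:[-14,19] y:[-8/3,35/3] z:[-18,22] -> hit [-8/3,35/3], descend [8, 12]
  N8 x:[1,19] y:[-8/3,20/3] z:[-18,22] -> hit [1,20/3], descend [3, 6]
    N3 x:[3,19] y:[13/3,6] z:[1,22] -> hit [13/3,6], descend [1, 4]
      N1 x:[3,6] y:[13/3,17/3] z:[1,4] -> miss, prune
      N4 x:[16,19] y:[16/3,6] z:[16,22] -> miss, prune
    N6 x:[1,19] y:[-8/3,20/3] z:[-18,-9] -> miss, prune
  N12 x:[-14,14] y:[28/3,35/3] z:[-6,9] -> miss, prune

order=[0, 8, 3, 1, 4, 6, 12]  |boxes|=7  |leaves|=0  hit=miss

== RESULT ==
7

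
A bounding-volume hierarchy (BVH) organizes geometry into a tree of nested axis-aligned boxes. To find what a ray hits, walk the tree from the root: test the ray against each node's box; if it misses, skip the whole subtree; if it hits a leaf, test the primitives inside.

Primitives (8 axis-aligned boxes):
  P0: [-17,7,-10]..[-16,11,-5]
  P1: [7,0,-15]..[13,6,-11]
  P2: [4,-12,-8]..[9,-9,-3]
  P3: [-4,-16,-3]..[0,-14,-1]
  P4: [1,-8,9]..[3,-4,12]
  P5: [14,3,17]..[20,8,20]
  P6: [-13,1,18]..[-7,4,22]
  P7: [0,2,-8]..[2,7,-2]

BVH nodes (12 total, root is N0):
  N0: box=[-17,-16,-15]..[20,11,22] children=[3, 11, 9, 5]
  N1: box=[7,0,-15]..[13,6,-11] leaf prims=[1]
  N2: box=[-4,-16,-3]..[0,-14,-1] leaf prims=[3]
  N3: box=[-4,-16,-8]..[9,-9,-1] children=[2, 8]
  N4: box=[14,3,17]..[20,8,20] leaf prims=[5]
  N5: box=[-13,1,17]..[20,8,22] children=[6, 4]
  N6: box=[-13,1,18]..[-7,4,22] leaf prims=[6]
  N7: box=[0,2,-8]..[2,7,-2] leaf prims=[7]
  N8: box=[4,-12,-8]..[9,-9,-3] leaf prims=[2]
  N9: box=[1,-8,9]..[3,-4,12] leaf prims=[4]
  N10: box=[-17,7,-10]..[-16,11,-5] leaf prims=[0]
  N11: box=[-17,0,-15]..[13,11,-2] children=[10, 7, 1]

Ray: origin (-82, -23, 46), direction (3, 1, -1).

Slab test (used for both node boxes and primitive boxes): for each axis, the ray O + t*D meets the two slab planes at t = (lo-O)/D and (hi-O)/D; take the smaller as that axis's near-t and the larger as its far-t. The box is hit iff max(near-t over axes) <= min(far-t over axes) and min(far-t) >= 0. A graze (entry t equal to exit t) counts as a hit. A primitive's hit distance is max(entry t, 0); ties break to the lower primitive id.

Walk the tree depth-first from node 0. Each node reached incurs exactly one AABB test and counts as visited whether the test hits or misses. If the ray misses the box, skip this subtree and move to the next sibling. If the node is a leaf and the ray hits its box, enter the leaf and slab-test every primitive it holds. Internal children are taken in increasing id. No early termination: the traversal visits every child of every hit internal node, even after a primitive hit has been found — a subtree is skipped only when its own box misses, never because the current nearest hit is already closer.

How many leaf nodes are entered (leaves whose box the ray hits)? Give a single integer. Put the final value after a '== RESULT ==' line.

Walk:
N0 x:[65/3,34] y:[7,34] z:[24,61] -> hit [24,34], descend [3, 5, 9, 11]
  N3 x:[26,91/3] y:[7,14] z:[47,54] -> miss, prune
  N5 x:[23,34] y:[24,31] z:[24,29] -> hit [24,29], descend [4, 6]
    N4 x:[32,34] y:[26,31] z:[26,29] -> miss, prune
    N6 x:[23,25] y:[24,27] z:[24,28] -> hit [24,25] leaf, test {P6@t=24}
  N9 x:[83/3,85/3] y:[15,19] z:[34,37] -> miss, prune
  N11 x:[65/3,95/3] y:[23,34] z:[48,61] -> miss, prune

7 AABB tests over nodes [0, 3, 5, 4, 6, 9, 11]; 1 leaf entered; closest P6.

== RESULT ==
1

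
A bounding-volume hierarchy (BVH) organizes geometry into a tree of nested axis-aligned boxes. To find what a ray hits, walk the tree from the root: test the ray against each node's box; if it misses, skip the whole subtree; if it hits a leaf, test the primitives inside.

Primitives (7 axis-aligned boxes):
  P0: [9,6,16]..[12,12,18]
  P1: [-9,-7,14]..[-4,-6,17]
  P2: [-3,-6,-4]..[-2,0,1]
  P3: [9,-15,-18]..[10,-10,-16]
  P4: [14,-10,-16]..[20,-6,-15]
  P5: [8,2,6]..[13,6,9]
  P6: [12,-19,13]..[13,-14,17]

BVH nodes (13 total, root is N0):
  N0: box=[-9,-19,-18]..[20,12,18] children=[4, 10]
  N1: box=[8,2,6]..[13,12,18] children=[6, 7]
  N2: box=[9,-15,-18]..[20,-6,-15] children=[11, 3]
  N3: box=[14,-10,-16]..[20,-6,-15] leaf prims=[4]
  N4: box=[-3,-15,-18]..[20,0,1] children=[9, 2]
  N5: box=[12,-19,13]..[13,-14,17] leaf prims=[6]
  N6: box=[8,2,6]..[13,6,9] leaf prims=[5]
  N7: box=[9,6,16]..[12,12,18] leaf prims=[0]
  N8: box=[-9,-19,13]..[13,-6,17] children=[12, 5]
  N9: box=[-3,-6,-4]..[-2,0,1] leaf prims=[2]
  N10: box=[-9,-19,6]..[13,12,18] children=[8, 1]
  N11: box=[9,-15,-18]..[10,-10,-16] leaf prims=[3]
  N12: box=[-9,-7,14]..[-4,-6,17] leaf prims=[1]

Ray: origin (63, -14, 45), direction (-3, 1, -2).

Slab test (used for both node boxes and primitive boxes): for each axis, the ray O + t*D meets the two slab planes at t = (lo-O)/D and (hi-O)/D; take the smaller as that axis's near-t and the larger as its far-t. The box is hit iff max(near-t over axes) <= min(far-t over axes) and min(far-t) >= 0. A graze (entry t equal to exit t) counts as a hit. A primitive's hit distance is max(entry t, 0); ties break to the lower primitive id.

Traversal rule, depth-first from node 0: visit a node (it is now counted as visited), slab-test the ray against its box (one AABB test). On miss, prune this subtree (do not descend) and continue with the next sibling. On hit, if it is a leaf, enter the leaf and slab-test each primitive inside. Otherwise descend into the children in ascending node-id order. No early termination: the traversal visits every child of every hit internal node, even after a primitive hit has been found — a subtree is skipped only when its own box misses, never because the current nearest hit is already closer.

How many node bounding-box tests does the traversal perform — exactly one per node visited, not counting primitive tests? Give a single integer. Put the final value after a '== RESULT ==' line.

Traverse from the root:
N0 x:[43/3,24] y:[-5,26] z:[27/2,63/2] -> hit [43/3,24], descend [4, 10]
  N4 x:[43/3,22] y:[-1,14] z:[22,63/2] -> miss, prune
  N10 x:[50/3,24] y:[-5,26] z:[27/2,39/2] -> hit [50/3,39/2], descend [1, 8]
    N1 x:[50/3,55/3] y:[16,26] z:[27/2,39/2] -> hit [50/3,55/3], descend [6, 7]
      N6 x:[50/3,55/3] y:[16,20] z:[18,39/2] -> hit [18,55/3] leaf, test {P5@t=18}
      N7 x:[17,18] y:[20,26] z:[27/2,29/2] -> miss, prune
    N8 x:[50/3,24] y:[-5,8] z:[14,16] -> miss, prune

Visited [0, 4, 10, 1, 6, 7, 8]. Tests: 7 box, 1 leaf. Nearest: P5.

== RESULT ==
7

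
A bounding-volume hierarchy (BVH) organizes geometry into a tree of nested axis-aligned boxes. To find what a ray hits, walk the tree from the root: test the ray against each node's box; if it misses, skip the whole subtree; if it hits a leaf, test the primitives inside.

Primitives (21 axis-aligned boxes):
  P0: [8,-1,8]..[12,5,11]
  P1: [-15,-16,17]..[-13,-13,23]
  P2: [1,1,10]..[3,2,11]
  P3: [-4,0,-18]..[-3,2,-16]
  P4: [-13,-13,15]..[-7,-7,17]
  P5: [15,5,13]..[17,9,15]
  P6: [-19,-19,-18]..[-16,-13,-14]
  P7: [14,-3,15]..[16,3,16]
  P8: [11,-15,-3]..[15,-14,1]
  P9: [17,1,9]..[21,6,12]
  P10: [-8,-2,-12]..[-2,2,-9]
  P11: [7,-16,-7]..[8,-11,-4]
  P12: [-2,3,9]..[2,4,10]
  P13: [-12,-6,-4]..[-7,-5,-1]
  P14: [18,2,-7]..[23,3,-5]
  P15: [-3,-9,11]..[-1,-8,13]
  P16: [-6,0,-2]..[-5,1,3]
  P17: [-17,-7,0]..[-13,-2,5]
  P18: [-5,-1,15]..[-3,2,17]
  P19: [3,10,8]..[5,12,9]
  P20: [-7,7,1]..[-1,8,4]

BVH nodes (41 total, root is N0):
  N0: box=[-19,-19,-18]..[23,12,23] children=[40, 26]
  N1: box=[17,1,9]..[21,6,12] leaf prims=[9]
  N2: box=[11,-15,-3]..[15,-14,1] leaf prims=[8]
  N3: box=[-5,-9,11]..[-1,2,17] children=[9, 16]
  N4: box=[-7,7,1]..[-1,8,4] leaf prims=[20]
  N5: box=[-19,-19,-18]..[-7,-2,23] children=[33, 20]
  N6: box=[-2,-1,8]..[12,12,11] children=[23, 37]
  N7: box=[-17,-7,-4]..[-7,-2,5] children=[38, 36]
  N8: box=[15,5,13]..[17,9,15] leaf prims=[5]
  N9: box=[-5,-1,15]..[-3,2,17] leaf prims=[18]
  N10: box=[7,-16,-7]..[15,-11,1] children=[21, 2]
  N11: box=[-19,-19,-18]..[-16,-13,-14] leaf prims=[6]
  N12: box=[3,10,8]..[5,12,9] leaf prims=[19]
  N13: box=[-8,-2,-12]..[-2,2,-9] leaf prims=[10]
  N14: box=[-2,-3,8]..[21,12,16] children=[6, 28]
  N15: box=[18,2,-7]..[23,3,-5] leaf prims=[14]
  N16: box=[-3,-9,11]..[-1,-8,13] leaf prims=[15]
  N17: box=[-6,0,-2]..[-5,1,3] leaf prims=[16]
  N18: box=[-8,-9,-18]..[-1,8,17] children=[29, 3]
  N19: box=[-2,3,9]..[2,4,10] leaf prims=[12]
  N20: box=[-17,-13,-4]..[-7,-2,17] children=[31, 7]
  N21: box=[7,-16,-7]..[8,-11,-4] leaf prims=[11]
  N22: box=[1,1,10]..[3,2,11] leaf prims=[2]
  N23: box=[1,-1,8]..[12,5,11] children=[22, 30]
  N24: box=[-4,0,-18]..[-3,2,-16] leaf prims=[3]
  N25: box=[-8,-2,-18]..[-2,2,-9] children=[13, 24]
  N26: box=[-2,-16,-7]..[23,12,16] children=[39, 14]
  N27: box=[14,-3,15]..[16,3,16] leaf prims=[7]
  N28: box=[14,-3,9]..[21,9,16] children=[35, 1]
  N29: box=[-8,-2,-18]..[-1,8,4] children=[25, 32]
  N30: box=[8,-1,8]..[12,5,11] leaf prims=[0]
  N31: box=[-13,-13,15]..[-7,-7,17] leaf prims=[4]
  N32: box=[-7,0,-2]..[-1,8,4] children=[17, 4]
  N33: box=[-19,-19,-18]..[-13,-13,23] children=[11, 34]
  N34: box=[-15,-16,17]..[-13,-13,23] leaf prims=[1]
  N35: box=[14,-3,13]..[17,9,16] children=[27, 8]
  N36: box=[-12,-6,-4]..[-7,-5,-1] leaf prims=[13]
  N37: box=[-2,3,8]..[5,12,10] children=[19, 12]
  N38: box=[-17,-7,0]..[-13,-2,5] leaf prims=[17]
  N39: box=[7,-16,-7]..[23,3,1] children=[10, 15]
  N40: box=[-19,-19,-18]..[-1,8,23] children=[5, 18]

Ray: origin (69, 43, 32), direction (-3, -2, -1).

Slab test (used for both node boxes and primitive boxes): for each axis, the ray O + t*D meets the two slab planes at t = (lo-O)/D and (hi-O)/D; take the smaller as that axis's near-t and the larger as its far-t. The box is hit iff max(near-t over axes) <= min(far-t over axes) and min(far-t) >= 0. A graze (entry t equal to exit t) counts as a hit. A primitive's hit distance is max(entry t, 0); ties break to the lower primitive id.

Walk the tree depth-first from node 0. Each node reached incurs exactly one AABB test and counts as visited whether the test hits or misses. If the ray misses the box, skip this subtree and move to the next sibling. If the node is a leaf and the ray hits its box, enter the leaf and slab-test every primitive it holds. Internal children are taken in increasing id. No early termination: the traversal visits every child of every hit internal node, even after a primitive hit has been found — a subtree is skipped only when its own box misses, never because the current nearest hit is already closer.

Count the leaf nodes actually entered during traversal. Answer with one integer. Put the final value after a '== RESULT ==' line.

Trace the traversal:
N0 x:[46/3,88/3] y:[31/2,31] z:[9,50] -> hit [31/2,88/3], descend [26, 40]
  N26 x:[46/3,71/3] y:[31/2,59/2] z:[16,39] -> hit [16,71/3], descend [14, 39]
    N14 x:[16,71/3] y:[31/2,23] z:[16,24] -> hit [16,23], descend [6, 28]
      N6 x:[19,71/3] y:[31/2,22] z:[21,24] -> hit [21,22], descend [23, 37]
        N23 x:[19,68/3] y:[19,22] z:[21,24] -> hit [21,22], descend [22, 30]
          N22 x:[22,68/3] y:[41/2,21] z:[21,22] -> miss, prune
          N30 x:[19,61/3] y:[19,22] z:[21,24] -> miss, prune
        N37 x:[64/3,71/3] y:[31/2,20] z:[22,24] -> miss, prune
      N28 x:[16,55/3] y:[17,23] z:[16,23] -> hit [17,55/3], descend [1, 35]
        N1 x:[16,52/3] y:[37/2,21] z:[20,23] -> miss, prune
        N35 x:[52/3,55/3] y:[17,23] z:[16,19] -> hit [52/3,55/3], descend [8, 27]
          N8 x:[52/3,18] y:[17,19] z:[17,19] -> hit [52/3,18] leaf, test {P5@t=52/3}
          N27 x:[53/3,55/3] y:[20,23] z:[16,17] -> miss, prune
    N39 x:[46/3,62/3] y:[20,59/2] z:[31,39] -> miss, prune
  N40 x:[70/3,88/3] y:[35/2,31] z:[9,50] -> hit [70/3,88/3], descend [5, 18]
    N5 x:[76/3,88/3] y:[45/2,31] z:[9,50] -> hit [76/3,88/3], descend [20, 33]
      N20 x:[76/3,86/3] y:[45/2,28] z:[15,36] -> hit [76/3,28], descend [7, 31]
        N7 x:[76/3,86/3] y:[45/2,25] z:[27,36] -> miss, prune
        N31 x:[76/3,82/3] y:[25,28] z:[15,17] -> miss, prune
      N33 x:[82/3,88/3] y:[28,31] z:[9,50] -> hit [28,88/3], descend [11, 34]
        N11 x:[85/3,88/3] y:[28,31] z:[46,50] -> miss, prune
        N34 x:[82/3,28] y:[28,59/2] z:[9,15] -> miss, prune
    N18 x:[70/3,77/3] y:[35/2,26] z:[15,50] -> hit [70/3,77/3], descend [3, 29]
      N3 x:[70/3,74/3] y:[41/2,26] z:[15,21] -> miss, prune
      N29 x:[70/3,77/3] y:[35/2,45/2] z:[28,50] -> miss, prune

25 AABB tests over nodes [0, 26, 14, 6, 23, 22, 30, 37, 28, 1, 35, 8, 27, 39, 40, 5, 20, 7, 31, 33, 11, 34, 18, 3, 29]; 1 leaf entered; closest P5.

== RESULT ==
1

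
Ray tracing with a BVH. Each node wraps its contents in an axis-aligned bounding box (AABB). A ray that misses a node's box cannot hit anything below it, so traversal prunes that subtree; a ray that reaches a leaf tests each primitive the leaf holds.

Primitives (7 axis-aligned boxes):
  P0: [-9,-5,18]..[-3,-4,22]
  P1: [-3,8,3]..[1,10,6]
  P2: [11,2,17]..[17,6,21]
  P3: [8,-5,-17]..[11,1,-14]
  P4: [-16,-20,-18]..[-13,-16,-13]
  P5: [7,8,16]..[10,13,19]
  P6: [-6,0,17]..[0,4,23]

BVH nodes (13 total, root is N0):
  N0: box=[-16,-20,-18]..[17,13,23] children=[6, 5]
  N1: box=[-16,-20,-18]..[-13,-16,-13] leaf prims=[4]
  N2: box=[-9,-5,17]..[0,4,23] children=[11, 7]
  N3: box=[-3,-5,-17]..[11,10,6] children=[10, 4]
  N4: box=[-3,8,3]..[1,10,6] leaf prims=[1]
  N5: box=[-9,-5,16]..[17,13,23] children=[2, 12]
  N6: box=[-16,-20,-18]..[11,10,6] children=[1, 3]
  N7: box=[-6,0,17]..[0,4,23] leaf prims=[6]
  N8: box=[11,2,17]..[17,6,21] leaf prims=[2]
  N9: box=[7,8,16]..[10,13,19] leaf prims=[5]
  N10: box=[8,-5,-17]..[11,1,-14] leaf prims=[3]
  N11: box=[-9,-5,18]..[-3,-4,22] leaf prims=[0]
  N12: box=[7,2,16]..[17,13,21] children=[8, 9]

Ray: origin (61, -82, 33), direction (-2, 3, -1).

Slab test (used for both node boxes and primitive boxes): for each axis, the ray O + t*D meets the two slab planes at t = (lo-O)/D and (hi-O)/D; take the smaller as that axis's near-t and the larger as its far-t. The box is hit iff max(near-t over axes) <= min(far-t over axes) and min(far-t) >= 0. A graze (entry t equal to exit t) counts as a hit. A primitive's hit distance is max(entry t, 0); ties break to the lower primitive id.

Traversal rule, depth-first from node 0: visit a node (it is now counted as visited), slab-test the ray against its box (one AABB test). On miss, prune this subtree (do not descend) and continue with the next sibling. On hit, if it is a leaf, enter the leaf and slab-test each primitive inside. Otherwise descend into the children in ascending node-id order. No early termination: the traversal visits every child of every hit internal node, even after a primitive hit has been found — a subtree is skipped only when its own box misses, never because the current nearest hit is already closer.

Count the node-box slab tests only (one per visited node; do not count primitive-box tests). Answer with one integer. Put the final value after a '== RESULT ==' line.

Trace the traversal:
N0 x:[22,77/2] y:[62/3,95/3] z:[10,51] -> hit [22,95/3], descend [5, 6]
  N5 x:[22,35] y:[77/3,95/3] z:[10,17] -> miss, prune
  N6 x:[25,77/2] y:[62/3,92/3] z:[27,51] -> hit [27,92/3], descend [1, 3]
    N1 x:[37,77/2] y:[62/3,22] z:[46,51] -> miss, prune
    N3 x:[25,32] y:[77/3,92/3] z:[27,50] -> hit [27,92/3], descend [4, 10]
      N4 x:[30,32] y:[30,92/3] z:[27,30] -> hit [30,30] leaf, test {P1@t=30}
      N10 x:[25,53/2] y:[77/3,83/3] z:[47,50] -> miss, prune

Summary -> nodes [0, 5, 6, 1, 3, 4, 10]; box-tests=7; leaf-entries=1; first=P1

== RESULT ==
7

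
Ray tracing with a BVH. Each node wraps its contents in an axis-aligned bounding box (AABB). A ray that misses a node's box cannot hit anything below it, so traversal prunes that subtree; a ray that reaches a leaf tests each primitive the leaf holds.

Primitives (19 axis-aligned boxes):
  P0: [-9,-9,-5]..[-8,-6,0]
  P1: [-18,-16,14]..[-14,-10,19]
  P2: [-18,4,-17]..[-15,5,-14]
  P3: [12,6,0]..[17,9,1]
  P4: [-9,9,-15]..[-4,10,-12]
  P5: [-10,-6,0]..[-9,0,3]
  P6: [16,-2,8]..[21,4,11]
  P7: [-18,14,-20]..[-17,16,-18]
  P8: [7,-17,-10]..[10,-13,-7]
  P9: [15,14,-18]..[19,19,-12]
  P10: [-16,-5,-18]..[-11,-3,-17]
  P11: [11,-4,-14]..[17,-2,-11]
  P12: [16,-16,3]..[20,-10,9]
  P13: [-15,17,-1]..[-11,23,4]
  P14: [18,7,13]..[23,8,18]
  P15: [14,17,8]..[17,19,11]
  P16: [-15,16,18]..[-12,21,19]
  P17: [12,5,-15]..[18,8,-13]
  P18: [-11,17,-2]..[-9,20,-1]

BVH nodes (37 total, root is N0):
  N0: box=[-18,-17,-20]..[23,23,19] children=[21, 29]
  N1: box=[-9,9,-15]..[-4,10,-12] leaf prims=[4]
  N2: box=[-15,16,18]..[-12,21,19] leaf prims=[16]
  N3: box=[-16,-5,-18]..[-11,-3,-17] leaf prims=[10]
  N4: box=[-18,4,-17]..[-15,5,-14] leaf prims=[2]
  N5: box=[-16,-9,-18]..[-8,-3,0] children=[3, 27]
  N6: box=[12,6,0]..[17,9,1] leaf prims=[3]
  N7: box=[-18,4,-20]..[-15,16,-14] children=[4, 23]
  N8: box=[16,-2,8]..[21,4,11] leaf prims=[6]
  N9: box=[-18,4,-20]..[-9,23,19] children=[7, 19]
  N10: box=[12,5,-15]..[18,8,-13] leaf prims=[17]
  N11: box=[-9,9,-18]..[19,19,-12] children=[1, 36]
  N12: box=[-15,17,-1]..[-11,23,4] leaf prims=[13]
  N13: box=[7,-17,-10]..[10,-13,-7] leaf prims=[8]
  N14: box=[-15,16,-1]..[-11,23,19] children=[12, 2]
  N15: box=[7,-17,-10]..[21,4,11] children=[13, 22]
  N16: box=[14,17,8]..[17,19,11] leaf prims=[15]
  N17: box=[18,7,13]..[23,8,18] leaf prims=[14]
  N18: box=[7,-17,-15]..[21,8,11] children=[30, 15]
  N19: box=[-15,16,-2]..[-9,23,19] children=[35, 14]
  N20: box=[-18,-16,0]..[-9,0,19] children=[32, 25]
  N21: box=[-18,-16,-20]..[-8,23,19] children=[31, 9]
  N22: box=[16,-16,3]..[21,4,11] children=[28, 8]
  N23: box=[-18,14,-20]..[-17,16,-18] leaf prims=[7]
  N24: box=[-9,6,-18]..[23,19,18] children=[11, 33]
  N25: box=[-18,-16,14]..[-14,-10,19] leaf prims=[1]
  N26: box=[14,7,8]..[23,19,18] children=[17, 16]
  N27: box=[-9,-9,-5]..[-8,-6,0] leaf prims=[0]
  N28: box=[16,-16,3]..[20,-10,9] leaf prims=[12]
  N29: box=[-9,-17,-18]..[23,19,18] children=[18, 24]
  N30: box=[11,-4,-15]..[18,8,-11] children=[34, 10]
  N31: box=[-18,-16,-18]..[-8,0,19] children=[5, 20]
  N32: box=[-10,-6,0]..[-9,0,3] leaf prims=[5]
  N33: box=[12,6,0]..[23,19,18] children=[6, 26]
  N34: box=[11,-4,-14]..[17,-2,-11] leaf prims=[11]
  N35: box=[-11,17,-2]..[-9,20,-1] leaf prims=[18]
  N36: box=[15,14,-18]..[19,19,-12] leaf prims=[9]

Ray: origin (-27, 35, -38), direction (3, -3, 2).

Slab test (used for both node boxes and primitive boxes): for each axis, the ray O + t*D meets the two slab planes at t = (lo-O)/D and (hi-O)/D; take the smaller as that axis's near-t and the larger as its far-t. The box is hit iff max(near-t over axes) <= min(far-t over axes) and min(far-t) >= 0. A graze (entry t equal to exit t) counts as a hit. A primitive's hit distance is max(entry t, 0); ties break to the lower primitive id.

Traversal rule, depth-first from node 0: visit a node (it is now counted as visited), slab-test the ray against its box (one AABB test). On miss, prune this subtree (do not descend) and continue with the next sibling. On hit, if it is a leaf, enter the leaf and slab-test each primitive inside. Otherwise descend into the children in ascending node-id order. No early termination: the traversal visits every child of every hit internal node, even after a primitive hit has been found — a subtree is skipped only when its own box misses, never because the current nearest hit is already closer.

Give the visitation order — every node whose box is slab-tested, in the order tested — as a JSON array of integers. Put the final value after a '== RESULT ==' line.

Traverse from the root:
N0 x:[3,50/3] y:[4,52/3] z:[9,57/2] -> hit [9,50/3], descend [21, 29]
  N21 x:[3,19/3] y:[4,17] z:[9,57/2] -> miss, prune
  N29 x:[6,50/3] y:[16/3,52/3] z:[10,28] -> hit [10,50/3], descend [18, 24]
    N18 x:[34/3,16] y:[9,52/3] z:[23/2,49/2] -> hit [23/2,16], descend [15, 30]
      N15 x:[34/3,16] y:[31/3,52/3] z:[14,49/2] -> hit [14,16], descend [13, 22]
        N13 x:[34/3,37/3] y:[16,52/3] z:[14,31/2] -> miss, prune
        N22 x:[43/3,16] y:[31/3,17] z:[41/2,49/2] -> miss, prune
      N30 x:[38/3,15] y:[9,13] z:[23/2,27/2] -> hit [38/3,13], descend [10, 34]
        N10 x:[13,15] y:[9,10] z:[23/2,25/2] -> miss, prune
        N34 x:[38/3,44/3] y:[37/3,13] z:[12,27/2] -> hit [38/3,13] leaf, test {P11@t=38/3}
    N24 x:[6,50/3] y:[16/3,29/3] z:[10,28] -> miss, prune

order=[0, 21, 29, 18, 15, 13, 22, 30, 10, 34, 24]  |boxes|=11  |leaves|=1  hit=P11

== RESULT ==
[0, 21, 29, 18, 15, 13, 22, 30, 10, 34, 24]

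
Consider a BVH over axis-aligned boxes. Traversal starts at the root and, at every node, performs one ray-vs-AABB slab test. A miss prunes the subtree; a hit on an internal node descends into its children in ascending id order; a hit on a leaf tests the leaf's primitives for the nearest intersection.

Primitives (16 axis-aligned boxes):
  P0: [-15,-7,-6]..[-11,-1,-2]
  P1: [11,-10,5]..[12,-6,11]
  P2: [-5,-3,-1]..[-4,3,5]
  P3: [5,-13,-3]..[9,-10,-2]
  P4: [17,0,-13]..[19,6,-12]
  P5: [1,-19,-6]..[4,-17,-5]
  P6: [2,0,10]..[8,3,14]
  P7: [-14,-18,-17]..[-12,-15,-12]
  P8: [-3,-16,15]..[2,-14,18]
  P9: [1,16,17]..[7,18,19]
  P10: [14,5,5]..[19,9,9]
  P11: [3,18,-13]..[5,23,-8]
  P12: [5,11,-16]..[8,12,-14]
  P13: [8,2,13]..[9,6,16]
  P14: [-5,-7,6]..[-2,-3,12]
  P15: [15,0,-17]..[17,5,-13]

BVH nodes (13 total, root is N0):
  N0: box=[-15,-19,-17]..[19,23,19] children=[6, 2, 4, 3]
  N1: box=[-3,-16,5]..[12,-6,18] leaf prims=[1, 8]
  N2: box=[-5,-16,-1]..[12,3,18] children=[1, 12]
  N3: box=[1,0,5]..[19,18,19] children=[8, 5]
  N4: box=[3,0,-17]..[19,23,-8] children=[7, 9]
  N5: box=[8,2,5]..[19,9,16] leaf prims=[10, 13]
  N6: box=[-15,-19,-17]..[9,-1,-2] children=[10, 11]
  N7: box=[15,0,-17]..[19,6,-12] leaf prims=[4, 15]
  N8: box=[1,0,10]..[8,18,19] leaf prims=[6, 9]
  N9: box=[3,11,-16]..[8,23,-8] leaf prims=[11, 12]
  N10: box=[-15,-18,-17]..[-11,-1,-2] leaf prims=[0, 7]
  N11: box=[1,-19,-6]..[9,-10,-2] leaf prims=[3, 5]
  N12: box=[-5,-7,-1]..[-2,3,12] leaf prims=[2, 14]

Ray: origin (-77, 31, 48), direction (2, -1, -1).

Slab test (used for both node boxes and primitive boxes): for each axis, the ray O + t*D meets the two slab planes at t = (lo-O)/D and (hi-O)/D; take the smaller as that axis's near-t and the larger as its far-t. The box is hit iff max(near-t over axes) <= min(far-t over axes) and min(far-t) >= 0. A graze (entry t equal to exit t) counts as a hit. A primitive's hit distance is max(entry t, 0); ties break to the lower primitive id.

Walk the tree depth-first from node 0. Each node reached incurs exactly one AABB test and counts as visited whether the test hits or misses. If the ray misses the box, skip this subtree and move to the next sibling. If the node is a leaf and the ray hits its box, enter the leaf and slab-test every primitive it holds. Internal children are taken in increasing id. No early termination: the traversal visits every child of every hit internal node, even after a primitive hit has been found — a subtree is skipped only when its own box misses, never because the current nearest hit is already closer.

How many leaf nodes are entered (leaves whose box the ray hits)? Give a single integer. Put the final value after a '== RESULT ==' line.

Trace the traversal:
N0 x:[31,48] y:[8,50] z:[29,65] -> hit [31,48], descend [2, 3, 4, 6]
  N2 x:[36,89/2] y:[28,47] z:[30,49] -> hit [36,89/2], descend [1, 12]
    N1 x:[37,89/2] y:[37,47] z:[30,43] -> hit [37,43] leaf, test {P1(miss), P8(miss)}
    N12 x:[36,75/2] y:[28,38] z:[36,49] -> hit [36,75/2] leaf, test {P2(miss), P14@t=36}
  N3 x:[39,48] y:[13,31] z:[29,43] -> miss, prune
  N4 x:[40,48] y:[8,31] z:[56,65] -> miss, prune
  N6 x:[31,43] y:[32,50] z:[50,65] -> miss, prune

Visited [0, 2, 1, 12, 3, 4, 6]. Tests: 7 box, 2 leaf. Nearest: P14.

== RESULT ==
2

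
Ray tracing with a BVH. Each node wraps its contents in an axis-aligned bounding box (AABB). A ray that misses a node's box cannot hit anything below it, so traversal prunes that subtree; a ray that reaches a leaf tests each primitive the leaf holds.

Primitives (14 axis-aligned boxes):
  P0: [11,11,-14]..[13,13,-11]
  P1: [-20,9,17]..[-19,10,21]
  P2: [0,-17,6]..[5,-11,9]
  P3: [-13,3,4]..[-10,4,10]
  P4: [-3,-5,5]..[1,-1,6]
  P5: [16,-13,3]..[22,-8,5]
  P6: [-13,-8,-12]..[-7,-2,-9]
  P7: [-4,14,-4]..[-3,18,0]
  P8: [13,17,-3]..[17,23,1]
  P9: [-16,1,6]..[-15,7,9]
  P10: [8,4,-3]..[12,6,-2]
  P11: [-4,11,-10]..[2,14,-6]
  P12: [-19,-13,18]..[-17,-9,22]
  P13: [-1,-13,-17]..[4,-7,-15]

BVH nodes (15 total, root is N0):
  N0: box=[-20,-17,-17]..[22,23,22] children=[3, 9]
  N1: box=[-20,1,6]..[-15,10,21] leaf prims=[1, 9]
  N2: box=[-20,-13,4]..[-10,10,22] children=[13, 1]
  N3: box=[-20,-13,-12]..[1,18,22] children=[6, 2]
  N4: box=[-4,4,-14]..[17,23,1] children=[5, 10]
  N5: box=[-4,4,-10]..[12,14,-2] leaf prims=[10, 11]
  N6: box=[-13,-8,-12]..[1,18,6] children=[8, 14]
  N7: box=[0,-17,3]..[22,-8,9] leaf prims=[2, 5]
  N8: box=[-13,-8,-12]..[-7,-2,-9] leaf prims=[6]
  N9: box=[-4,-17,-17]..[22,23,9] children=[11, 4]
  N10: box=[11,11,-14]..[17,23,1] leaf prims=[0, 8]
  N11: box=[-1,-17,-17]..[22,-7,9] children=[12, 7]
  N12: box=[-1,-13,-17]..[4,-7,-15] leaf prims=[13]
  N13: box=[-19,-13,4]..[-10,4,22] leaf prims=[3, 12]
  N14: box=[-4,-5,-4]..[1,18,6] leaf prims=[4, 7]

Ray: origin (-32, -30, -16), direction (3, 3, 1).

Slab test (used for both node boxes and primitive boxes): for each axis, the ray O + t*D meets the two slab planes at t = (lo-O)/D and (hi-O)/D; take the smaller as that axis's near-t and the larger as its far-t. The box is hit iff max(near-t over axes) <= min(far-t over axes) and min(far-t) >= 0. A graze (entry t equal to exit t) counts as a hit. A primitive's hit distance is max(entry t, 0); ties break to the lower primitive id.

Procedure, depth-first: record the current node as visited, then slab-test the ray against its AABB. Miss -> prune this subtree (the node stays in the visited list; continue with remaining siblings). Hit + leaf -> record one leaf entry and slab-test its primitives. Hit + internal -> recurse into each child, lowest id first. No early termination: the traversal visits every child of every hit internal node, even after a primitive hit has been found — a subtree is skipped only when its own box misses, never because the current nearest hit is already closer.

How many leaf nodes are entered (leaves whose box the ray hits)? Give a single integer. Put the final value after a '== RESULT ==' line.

Walk:
N0 x:[4,18] y:[13/3,53/3] z:[-1,38] -> hit [13/3,53/3], descend [3, 9]
  N3 x:[4,11] y:[17/3,16] z:[4,38] -> hit [17/3,11], descend [2, 6]
    N2 x:[4,22/3] y:[17/3,40/3] z:[20,38] -> miss, prune
    N6 x:[19/3,11] y:[22/3,16] z:[4,22] -> hit [22/3,11], descend [8, 14]
      N8 x:[19/3,25/3] y:[22/3,28/3] z:[4,7] -> miss, prune
      N14 x:[28/3,11] y:[25/3,16] z:[12,22] -> miss, prune
  N9 x:[28/3,18] y:[13/3,53/3] z:[-1,25] -> hit [28/3,53/3], descend [4, 11]
    N4 x:[28/3,49/3] y:[34/3,53/3] z:[2,17] -> hit [34/3,49/3], descend [5, 10]
      N5 x:[28/3,44/3] y:[34/3,44/3] z:[6,14] -> hit [34/3,14] leaf, test {P10(miss), P11(miss)}
      N10 x:[43/3,49/3] y:[41/3,53/3] z:[2,17] -> hit [43/3,49/3] leaf, test {P0(miss), P8@t=47/3}
    N11 x:[31/3,18] y:[13/3,23/3] z:[-1,25] -> miss, prune

order=[0, 3, 2, 6, 8, 14, 9, 4, 5, 10, 11]  |boxes|=11  |leaves|=2  hit=P8

== RESULT ==
2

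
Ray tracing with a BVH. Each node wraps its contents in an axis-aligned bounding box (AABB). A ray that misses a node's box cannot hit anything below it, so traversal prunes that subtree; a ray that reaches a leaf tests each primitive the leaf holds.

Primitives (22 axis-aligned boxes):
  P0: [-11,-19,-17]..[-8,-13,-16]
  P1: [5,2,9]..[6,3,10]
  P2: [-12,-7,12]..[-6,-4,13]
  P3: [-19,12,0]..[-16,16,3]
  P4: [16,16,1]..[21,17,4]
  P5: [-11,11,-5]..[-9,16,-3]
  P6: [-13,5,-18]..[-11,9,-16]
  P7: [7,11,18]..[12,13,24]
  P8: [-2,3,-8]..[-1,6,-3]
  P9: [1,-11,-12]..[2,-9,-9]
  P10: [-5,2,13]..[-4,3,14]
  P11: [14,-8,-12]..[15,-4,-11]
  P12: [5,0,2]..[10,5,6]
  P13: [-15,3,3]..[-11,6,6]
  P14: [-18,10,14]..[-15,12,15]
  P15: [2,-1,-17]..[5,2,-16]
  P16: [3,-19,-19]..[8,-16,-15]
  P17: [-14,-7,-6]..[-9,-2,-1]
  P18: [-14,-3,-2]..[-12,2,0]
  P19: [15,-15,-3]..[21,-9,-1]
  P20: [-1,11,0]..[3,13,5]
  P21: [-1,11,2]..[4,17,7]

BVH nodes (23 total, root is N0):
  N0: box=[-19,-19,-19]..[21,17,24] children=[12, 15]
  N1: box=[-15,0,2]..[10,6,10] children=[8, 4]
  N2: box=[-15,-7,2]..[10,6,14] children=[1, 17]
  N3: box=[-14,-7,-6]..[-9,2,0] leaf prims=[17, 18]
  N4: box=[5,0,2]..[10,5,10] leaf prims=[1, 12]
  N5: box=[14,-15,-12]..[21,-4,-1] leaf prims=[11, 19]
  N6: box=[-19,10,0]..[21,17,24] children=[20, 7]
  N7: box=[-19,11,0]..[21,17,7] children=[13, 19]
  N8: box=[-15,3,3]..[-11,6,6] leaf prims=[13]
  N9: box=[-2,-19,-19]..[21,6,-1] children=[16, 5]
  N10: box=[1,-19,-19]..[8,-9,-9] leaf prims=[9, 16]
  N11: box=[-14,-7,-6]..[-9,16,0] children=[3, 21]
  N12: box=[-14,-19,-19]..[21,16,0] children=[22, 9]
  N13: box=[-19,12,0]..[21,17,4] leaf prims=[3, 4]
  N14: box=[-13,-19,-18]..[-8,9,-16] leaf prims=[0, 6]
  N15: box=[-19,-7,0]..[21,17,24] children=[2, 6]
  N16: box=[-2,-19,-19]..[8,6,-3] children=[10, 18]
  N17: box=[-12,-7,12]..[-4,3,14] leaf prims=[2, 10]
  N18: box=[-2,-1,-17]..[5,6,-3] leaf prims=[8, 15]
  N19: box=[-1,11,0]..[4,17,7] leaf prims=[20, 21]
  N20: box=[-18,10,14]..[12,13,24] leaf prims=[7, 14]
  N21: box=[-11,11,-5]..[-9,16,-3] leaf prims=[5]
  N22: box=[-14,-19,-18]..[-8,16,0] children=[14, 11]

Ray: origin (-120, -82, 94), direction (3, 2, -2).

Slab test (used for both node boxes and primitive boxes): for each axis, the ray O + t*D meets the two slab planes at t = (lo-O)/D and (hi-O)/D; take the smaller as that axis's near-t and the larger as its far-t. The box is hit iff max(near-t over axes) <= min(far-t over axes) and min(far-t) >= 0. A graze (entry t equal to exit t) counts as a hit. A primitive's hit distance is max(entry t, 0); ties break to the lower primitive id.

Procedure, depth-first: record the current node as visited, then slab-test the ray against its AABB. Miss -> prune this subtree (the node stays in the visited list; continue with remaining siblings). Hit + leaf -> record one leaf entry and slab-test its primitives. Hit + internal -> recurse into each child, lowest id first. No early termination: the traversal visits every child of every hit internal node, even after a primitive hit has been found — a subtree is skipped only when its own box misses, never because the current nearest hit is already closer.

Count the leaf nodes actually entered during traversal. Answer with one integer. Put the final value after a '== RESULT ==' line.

Traverse from the root:
N0 x:[101/3,47] y:[63/2,99/2] z:[35,113/2] -> hit [35,47], descend [12, 15]
  N12 x:[106/3,47] y:[63/2,49] z:[47,113/2] -> hit [47,47], descend [9, 22]
    N9 x:[118/3,47] y:[63/2,44] z:[95/2,113/2] -> miss, prune
    N22 x:[106/3,112/3] y:[63/2,49] z:[47,56] -> miss, prune
  N15 x:[101/3,47] y:[75/2,99/2] z:[35,47] -> hit [75/2,47], descend [2, 6]
    N2 x:[35,130/3] y:[75/2,44] z:[40,46] -> hit [40,130/3], descend [1, 17]
      N1 x:[35,130/3] y:[41,44] z:[42,46] -> hit [42,130/3], descend [4, 8]
        N4 x:[125/3,130/3] y:[41,87/2] z:[42,46] -> hit [42,130/3] leaf, test {P1@t=42, P12(miss)}
        N8 x:[35,109/3] y:[85/2,44] z:[44,91/2] -> miss, prune
      N17 x:[36,116/3] y:[75/2,85/2] z:[40,41] -> miss, prune
    N6 x:[101/3,47] y:[46,99/2] z:[35,47] -> hit [46,47], descend [7, 20]
      N7 x:[101/3,47] y:[93/2,99/2] z:[87/2,47] -> hit [93/2,47], descend [13, 19]
        N13 x:[101/3,47] y:[47,99/2] z:[45,47] -> hit [47,47] leaf, test {P3(miss), P4(miss)}
        N19 x:[119/3,124/3] y:[93/2,99/2] z:[87/2,47] -> miss, prune
      N20 x:[34,44] y:[46,95/2] z:[35,40] -> miss, prune

15 AABB tests over nodes [0, 12, 9, 22, 15, 2, 1, 4, 8, 17, 6, 7, 13, 19, 20]; 2 leaves entered; closest P1.

== RESULT ==
2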